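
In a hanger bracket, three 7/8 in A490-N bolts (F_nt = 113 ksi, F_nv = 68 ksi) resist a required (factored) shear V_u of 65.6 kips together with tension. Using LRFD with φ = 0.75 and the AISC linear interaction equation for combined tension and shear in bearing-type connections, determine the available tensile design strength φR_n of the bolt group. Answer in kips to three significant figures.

A_b = π·0.875²/4 = 0.6013 in²; f_rv = 65.6 / (3 × 0.6013) = 36.36 ksi.
F'_nt = 1.3 F_nt − (F_nt / φF_nv) f_rv = 1.3·113 − (113/(0.75·68))·36.36 = 66.33 ksi, capped at F_nt → F'_nt = 66.33 ksi.
R_n = F'_nt · A_b · n = 66.33 × 0.6013 × 3 = 119.7 kips.
Design strength φR_n = 0.75 × 119.7 = 89.7 kips.

89.7 kips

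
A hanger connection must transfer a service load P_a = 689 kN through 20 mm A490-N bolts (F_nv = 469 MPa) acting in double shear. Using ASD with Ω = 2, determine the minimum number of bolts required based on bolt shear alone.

5 bolts

A_b = π·20²/4 = 314.2 mm².
Per-bolt allowable strength R_n/Ω = 469 × 314.2 × 2 / 1000 / 2 = 147.3 kN.
n ≥ 689 / 147.3 = 4.676 → use 5 bolts.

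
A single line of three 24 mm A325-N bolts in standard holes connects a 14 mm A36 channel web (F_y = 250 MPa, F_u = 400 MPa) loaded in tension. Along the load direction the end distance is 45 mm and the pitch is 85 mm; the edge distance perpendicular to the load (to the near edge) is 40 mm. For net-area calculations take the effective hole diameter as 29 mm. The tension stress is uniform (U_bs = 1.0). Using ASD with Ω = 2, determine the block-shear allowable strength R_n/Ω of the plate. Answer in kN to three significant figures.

Shear plane L_v = 45 + 2·85 = 215 mm; A_gv = 215 × 14 = 3010 mm².
A_nv = (215 − 2.5·29) × 14 = 1995 mm².
A_nt = (40 − 0.5·29) × 14 = 357 mm².
0.6 F_u A_nv = 478.8 kN; 0.6 F_y A_gv = 451.5 kN → shear yielding governs the shear term.
R_n = 451.5 + 1.0 × 400 × 357 / 1000 = 594.3 kN.
Allowable strength R_n/Ω = 594.3 / 2 = 297 kN.

297 kN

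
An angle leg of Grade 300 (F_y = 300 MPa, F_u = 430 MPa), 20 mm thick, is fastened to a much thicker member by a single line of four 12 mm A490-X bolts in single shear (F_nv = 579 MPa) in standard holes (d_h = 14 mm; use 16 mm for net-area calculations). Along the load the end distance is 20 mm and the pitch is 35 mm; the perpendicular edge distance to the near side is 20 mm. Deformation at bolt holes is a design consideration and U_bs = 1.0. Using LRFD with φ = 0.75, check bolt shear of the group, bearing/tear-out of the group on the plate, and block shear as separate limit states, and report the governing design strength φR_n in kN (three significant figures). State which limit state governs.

196 kN (bolt shear governs)

Bolt shear: A_b = π·12²/4 = 113.1 mm²; R_n = 579 × 113.1 × 4 × 1 / 1000 = 261.9 kN → 0.75 × 261.9 = 196 kN.
Bearing: edge l_c = 13, r_n = 134.2 kN; interior l_c = 21, r_n = 216.7 kN; R_n = 134.2 + 3·216.7 = 784.3 kN → 588 kN.
Block shear: A_gv = 2500, A_nv = 1380, A_nt = 240 mm²; R_n = min(0.6F_uA_nv, 0.6F_yA_gv) + U_bs·F_u·A_nt = 459.2 kN → 344 kN.
Bolt shear governs: 196 kN.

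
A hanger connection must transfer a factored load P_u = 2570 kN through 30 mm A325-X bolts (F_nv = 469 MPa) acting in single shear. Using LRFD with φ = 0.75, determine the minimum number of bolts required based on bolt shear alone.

A_b = π·30²/4 = 706.9 mm².
Per-bolt design strength φR_n = 0.75 × 469 × 706.9 × 1 / 1000 = 248.6 kN.
n ≥ 2570 / 248.6 = 10.34 → use 11 bolts.

11 bolts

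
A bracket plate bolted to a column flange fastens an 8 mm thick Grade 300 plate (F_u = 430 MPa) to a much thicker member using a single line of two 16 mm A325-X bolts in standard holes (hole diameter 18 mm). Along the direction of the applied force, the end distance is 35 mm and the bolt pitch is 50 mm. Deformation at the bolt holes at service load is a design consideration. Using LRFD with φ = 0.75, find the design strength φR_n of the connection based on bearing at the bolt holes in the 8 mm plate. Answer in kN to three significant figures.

180 kN

Per bolt r_n = 1.2 l_c t F_u ≤ 2.4 d t F_u; upper limit = 2.4 × 16 × 8 × 430 / 1000 = 132.1 kN.
Edge bolt: l_c = 35 − 18/2 = 26 mm → 1.2 × 26 × 8 × 430 / 1000 = 107.3 → r_n = 107.3 kN.
Interior bolts: l_c = 50 − 18 = 32 mm → 1.2 × 32 × 8 × 430 / 1000 = 132.1 → r_n = 132.1 kN.
R_n = 1 × 107.3 + 1 × 132.1 = 239.4 kN.
Design strength φR_n = 0.75 × 239.4 = 180 kN.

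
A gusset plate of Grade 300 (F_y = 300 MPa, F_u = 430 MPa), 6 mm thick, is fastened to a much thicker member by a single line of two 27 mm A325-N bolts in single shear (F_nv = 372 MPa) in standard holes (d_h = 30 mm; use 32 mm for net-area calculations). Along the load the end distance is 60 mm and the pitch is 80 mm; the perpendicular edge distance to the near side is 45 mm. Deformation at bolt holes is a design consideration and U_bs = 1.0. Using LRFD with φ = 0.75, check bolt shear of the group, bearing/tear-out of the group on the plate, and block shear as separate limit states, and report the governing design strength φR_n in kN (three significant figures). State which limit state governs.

163 kN (block shear governs)

Bolt shear: A_b = π·27²/4 = 572.6 mm²; R_n = 372 × 572.6 × 2 × 1 / 1000 = 426 kN → 0.75 × 426 = 319 kN.
Bearing: edge l_c = 45, r_n = 139.3 kN; interior l_c = 50, r_n = 154.8 kN; R_n = 139.3 + 1·154.8 = 294.1 kN → 221 kN.
Block shear: A_gv = 840, A_nv = 552, A_nt = 174 mm²; R_n = min(0.6F_uA_nv, 0.6F_yA_gv) + U_bs·F_u·A_nt = 217.2 kN → 163 kN.
Block shear governs: 163 kN.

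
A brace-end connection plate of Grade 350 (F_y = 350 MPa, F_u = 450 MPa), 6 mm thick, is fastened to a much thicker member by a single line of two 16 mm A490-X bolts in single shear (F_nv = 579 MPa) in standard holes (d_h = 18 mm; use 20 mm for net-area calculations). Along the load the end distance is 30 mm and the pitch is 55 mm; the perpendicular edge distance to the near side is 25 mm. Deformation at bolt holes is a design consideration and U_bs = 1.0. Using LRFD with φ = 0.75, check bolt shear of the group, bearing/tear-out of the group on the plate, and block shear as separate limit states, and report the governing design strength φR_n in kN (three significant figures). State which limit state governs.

Bolt shear: A_b = π·16²/4 = 201.1 mm²; R_n = 579 × 201.1 × 2 × 1 / 1000 = 232.8 kN → 0.75 × 232.8 = 175 kN.
Bearing: edge l_c = 21, r_n = 68.04 kN; interior l_c = 37, r_n = 103.7 kN; R_n = 68.04 + 1·103.7 = 171.7 kN → 129 kN.
Block shear: A_gv = 510, A_nv = 330, A_nt = 90 mm²; R_n = min(0.6F_uA_nv, 0.6F_yA_gv) + U_bs·F_u·A_nt = 129.6 kN → 97.2 kN.
Block shear governs: 97.2 kN.

97.2 kN (block shear governs)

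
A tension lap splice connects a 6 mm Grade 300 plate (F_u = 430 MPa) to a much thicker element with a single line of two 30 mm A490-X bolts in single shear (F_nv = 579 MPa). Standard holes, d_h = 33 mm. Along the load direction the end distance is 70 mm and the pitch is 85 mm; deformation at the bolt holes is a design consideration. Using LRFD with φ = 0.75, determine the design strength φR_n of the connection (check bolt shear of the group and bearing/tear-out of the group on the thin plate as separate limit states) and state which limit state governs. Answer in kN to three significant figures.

Bolt shear: A_b = π·30²/4 = 706.9 mm²; R_n = 579 × 706.9 × 2 × 1 / 1000 = 818.5 kN → 0.75 × 818.5 = 614 kN.
Bearing (1.2 l_c t F_u ≤ 2.4 d t F_u): upper limit = 2.4·30·6·430 / 1000 = 185.8 kN.
  Edge l_c = 70 − 33/2 = 53.5 → r_n = 165.6 kN; interior l_c = 85 − 33 = 52 → r_n = 161 kN.
  R_n,bearing = 1·165.6 + 1·161 = 326.6 kN → 0.75 × 326.6 = 245 kN.
Bearing governs: 245 kN.

245 kN (bearing governs)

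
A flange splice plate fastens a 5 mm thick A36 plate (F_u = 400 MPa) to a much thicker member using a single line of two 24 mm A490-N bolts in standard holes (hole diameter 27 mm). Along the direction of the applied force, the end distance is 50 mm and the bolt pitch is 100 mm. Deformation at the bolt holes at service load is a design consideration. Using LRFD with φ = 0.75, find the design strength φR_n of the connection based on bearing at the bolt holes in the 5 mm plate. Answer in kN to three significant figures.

152 kN

Per bolt r_n = 1.2 l_c t F_u ≤ 2.4 d t F_u; upper limit = 2.4 × 24 × 5 × 400 / 1000 = 115.2 kN.
Edge bolt: l_c = 50 − 27/2 = 36.5 mm → 1.2 × 36.5 × 5 × 400 / 1000 = 87.6 → r_n = 87.6 kN.
Interior bolts: l_c = 100 − 27 = 73 mm → 1.2 × 73 × 5 × 400 / 1000 = 175.2 → r_n = 115.2 kN.
R_n = 1 × 87.6 + 1 × 115.2 = 202.8 kN.
Design strength φR_n = 0.75 × 202.8 = 152 kN.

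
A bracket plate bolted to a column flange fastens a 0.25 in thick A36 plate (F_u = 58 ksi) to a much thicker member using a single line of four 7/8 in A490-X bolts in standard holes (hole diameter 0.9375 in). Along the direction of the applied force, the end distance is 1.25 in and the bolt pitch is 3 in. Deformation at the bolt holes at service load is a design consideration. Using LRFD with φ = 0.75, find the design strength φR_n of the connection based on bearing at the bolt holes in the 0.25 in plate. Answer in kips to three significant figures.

Per bolt r_n = 1.2 l_c t F_u ≤ 2.4 d t F_u; upper limit = 2.4 × 0.875 × 0.25 × 58 = 30.45 kips.
Edge bolt: l_c = 1.25 − 0.9375/2 = 0.7812 in → 1.2 × 0.7812 × 0.25 × 58 = 13.59 → r_n = 13.59 kips.
Interior bolts: l_c = 3 − 0.9375 = 2.062 in → 1.2 × 2.062 × 0.25 × 58 = 35.89 → r_n = 30.45 kips.
R_n = 1 × 13.59 + 3 × 30.45 = 104.9 kips.
Design strength φR_n = 0.75 × 104.9 = 78.7 kips.

78.7 kips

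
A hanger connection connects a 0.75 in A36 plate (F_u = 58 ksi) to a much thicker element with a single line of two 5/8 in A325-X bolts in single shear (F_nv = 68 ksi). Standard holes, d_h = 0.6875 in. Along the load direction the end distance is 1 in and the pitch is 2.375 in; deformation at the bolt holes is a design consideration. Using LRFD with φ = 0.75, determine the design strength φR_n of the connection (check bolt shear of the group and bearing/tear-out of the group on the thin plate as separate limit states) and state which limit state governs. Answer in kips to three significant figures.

31.3 kips (bolt shear governs)

Bolt shear: A_b = π·0.625²/4 = 0.3068 in²; R_n = 68 × 0.3068 × 2 × 1 = 41.72 kips → 0.75 × 41.72 = 31.3 kips.
Bearing (1.2 l_c t F_u ≤ 2.4 d t F_u): upper limit = 2.4·0.625·0.75·58 = 65.25 kips.
  Edge l_c = 1 − 0.6875/2 = 0.6562 → r_n = 34.26 kips; interior l_c = 2.375 − 0.6875 = 1.688 → r_n = 65.25 kips.
  R_n,bearing = 1·34.26 + 1·65.25 = 99.51 kips → 0.75 × 99.51 = 74.6 kips.
Bolt shear governs: 31.3 kips.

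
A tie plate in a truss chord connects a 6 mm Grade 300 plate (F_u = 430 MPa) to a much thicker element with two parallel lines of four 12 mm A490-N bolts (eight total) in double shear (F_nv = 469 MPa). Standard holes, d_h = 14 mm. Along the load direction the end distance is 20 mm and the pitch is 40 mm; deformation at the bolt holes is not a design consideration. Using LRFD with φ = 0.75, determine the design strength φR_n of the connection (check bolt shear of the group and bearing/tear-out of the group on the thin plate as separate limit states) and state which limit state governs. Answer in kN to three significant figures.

493 kN (bearing governs)

Bolt shear: A_b = π·12²/4 = 113.1 mm²; R_n = 469 × 113.1 × 8 × 2 / 1000 = 848.7 kN → 0.75 × 848.7 = 637 kN.
Bearing (1.5 l_c t F_u ≤ 3.0 d t F_u): upper limit = 3.0·12·6·430 / 1000 = 92.88 kN.
  Edge l_c = 20 − 14/2 = 13 → r_n = 50.31 kN; interior l_c = 40 − 14 = 26 → r_n = 92.88 kN.
  R_n,bearing = 2·50.31 + 6·92.88 = 657.9 kN → 0.75 × 657.9 = 493 kN.
Bearing governs: 493 kN.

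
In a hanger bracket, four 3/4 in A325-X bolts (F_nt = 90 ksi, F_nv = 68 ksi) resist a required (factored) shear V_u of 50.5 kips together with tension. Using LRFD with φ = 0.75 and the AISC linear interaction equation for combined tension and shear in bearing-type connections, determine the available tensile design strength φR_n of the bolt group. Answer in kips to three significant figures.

A_b = π·0.75²/4 = 0.4418 in²; f_rv = 50.5 / (4 × 0.4418) = 28.58 ksi.
F'_nt = 1.3 F_nt − (F_nt / φF_nv) f_rv = 1.3·90 − (90/(0.75·68))·28.58 = 66.57 ksi, capped at F_nt → F'_nt = 66.57 ksi.
R_n = F'_nt · A_b · n = 66.57 × 0.4418 × 4 = 117.6 kips.
Design strength φR_n = 0.75 × 117.6 = 88.2 kips.

88.2 kips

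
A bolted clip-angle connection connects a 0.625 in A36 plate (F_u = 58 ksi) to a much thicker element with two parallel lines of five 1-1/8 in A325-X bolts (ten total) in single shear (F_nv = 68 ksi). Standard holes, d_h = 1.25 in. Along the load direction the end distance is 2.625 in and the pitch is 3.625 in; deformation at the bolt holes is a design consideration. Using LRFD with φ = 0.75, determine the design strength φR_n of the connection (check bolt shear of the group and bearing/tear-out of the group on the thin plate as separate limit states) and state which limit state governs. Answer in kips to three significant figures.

507 kips (bolt shear governs)

Bolt shear: A_b = π·1.125²/4 = 0.994 in²; R_n = 68 × 0.994 × 10 × 1 = 675.9 kips → 0.75 × 675.9 = 507 kips.
Bearing (1.2 l_c t F_u ≤ 2.4 d t F_u): upper limit = 2.4·1.125·0.625·58 = 97.87 kips.
  Edge l_c = 2.625 − 1.25/2 = 2 → r_n = 87 kips; interior l_c = 3.625 − 1.25 = 2.375 → r_n = 97.87 kips.
  R_n,bearing = 2·87 + 8·97.87 = 957 kips → 0.75 × 957 = 718 kips.
Bolt shear governs: 507 kips.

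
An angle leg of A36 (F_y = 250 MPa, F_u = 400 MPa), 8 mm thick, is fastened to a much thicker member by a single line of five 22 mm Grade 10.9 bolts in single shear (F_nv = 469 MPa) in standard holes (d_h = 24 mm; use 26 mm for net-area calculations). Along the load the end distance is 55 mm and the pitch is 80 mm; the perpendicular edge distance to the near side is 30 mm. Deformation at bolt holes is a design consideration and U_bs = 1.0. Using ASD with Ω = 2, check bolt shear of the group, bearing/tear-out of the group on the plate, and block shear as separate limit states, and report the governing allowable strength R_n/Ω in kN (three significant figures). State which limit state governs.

Bolt shear: A_b = π·22²/4 = 380.1 mm²; R_n = 469 × 380.1 × 5 × 1 / 1000 = 891.4 kN → 891.4 / 2 = 446 kN.
Bearing: edge l_c = 43, r_n = 165.1 kN; interior l_c = 56, r_n = 169 kN; R_n = 165.1 + 4·169 = 841 kN → 420 kN.
Block shear: A_gv = 3000, A_nv = 2064, A_nt = 136 mm²; R_n = min(0.6F_uA_nv, 0.6F_yA_gv) + U_bs·F_u·A_nt = 504.4 kN → 252 kN.
Block shear governs: 252 kN.

252 kN (block shear governs)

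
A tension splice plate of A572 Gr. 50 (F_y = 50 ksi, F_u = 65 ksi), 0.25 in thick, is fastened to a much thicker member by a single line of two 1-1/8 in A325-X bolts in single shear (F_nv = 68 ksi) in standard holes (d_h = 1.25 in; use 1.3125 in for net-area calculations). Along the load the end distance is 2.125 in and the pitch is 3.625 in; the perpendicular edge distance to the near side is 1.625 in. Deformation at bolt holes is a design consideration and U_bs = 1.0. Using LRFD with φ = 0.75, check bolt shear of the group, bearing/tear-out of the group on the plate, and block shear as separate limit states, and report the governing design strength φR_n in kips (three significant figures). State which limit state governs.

39.5 kips (block shear governs)

Bolt shear: A_b = π·1.125²/4 = 0.994 in²; R_n = 68 × 0.994 × 2 × 1 = 135.2 kips → 0.75 × 135.2 = 101 kips.
Bearing: edge l_c = 1.5, r_n = 29.25 kips; interior l_c = 2.375, r_n = 43.87 kips; R_n = 29.25 + 1·43.87 = 73.12 kips → 54.8 kips.
Block shear: A_gv = 1.438, A_nv = 0.9453, A_nt = 0.2422 in²; R_n = min(0.6F_uA_nv, 0.6F_yA_gv) + U_bs·F_u·A_nt = 52.61 kips → 39.5 kips.
Block shear governs: 39.5 kips.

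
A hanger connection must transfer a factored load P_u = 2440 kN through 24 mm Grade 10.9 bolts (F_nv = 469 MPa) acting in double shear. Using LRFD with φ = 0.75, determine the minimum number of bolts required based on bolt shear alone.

A_b = π·24²/4 = 452.4 mm².
Per-bolt design strength φR_n = 0.75 × 469 × 452.4 × 2 / 1000 = 318.3 kN.
n ≥ 2440 / 318.3 = 7.667 → use 8 bolts.

8 bolts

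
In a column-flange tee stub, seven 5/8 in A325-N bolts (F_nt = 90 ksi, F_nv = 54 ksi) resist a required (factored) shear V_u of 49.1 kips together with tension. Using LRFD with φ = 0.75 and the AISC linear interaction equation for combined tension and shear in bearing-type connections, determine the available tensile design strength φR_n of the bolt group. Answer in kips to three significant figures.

107 kips

A_b = π·0.625²/4 = 0.3068 in²; f_rv = 49.1 / (7 × 0.3068) = 22.86 ksi.
F'_nt = 1.3 F_nt − (F_nt / φF_nv) f_rv = 1.3·90 − (90/(0.75·54))·22.86 = 66.19 ksi, capped at F_nt → F'_nt = 66.19 ksi.
R_n = F'_nt · A_b · n = 66.19 × 0.3068 × 7 = 142.2 kips.
Design strength φR_n = 0.75 × 142.2 = 107 kips.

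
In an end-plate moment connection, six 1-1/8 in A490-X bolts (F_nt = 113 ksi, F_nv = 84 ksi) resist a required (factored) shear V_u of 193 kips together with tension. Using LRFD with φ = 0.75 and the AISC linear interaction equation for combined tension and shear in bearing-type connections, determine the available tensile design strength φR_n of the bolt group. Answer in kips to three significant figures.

397 kips

A_b = π·1.125²/4 = 0.994 in²; f_rv = 193 / (6 × 0.994) = 32.36 ksi.
F'_nt = 1.3 F_nt − (F_nt / φF_nv) f_rv = 1.3·113 − (113/(0.75·84))·32.36 = 88.86 ksi, capped at F_nt → F'_nt = 88.86 ksi.
R_n = F'_nt · A_b · n = 88.86 × 0.994 × 6 = 530 kips.
Design strength φR_n = 0.75 × 530 = 397 kips.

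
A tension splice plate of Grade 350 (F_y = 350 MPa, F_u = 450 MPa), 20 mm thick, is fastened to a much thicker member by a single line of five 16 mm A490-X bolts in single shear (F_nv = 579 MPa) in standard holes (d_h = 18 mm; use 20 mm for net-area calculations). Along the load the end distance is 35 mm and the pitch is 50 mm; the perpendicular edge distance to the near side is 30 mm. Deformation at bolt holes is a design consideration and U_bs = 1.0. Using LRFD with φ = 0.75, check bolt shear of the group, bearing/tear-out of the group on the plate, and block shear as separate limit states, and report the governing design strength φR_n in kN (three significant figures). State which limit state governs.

Bolt shear: A_b = π·16²/4 = 201.1 mm²; R_n = 579 × 201.1 × 5 × 1 / 1000 = 582.1 kN → 0.75 × 582.1 = 437 kN.
Bearing: edge l_c = 26, r_n = 280.8 kN; interior l_c = 32, r_n = 345.6 kN; R_n = 280.8 + 4·345.6 = 1663 kN → 1250 kN.
Block shear: A_gv = 4700, A_nv = 2900, A_nt = 400 mm²; R_n = min(0.6F_uA_nv, 0.6F_yA_gv) + U_bs·F_u·A_nt = 963 kN → 722 kN.
Bolt shear governs: 437 kN.

437 kN (bolt shear governs)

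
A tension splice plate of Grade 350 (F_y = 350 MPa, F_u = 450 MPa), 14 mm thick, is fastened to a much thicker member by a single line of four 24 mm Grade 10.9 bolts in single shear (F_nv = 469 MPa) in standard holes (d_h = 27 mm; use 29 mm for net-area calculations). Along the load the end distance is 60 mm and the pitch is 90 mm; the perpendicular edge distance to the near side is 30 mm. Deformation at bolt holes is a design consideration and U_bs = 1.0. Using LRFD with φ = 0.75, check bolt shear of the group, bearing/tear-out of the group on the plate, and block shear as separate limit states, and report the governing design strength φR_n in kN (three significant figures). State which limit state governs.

Bolt shear: A_b = π·24²/4 = 452.4 mm²; R_n = 469 × 452.4 × 4 × 1 / 1000 = 848.7 kN → 0.75 × 848.7 = 637 kN.
Bearing: edge l_c = 46.5, r_n = 351.5 kN; interior l_c = 63, r_n = 362.9 kN; R_n = 351.5 + 3·362.9 = 1440 kN → 1080 kN.
Block shear: A_gv = 4620, A_nv = 3199, A_nt = 217 mm²; R_n = min(0.6F_uA_nv, 0.6F_yA_gv) + U_bs·F_u·A_nt = 961.4 kN → 721 kN.
Bolt shear governs: 637 kN.

637 kN (bolt shear governs)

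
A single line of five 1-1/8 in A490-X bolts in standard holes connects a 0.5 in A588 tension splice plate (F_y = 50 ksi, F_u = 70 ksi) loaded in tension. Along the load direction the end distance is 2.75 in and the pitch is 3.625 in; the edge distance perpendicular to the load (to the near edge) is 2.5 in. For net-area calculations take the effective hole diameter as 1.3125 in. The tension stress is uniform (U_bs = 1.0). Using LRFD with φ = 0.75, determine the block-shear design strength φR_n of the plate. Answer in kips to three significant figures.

Shear plane L_v = 2.75 + 4·3.625 = 17.25 in; A_gv = 17.25 × 0.5 = 8.625 in².
A_nv = (17.25 − 4.5·1.3125) × 0.5 = 5.672 in².
A_nt = (2.5 − 0.5·1.3125) × 0.5 = 0.9219 in².
0.6 F_u A_nv = 238.2 kips; 0.6 F_y A_gv = 258.8 kips → shear rupture governs the shear term.
R_n = 238.2 + 1.0 × 70 × 0.9219 = 302.8 kips.
Design strength φR_n = 0.75 × 302.8 = 227 kips.

227 kips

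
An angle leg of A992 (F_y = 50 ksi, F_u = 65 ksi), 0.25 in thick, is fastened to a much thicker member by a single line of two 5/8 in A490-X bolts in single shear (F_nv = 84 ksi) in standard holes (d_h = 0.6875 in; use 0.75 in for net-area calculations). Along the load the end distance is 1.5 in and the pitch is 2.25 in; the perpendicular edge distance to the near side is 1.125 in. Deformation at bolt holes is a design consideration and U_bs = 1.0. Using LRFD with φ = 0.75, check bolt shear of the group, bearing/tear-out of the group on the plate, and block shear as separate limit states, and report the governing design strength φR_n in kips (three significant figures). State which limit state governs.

28.3 kips (block shear governs)

Bolt shear: A_b = π·0.625²/4 = 0.3068 in²; R_n = 84 × 0.3068 × 2 × 1 = 51.54 kips → 0.75 × 51.54 = 38.7 kips.
Bearing: edge l_c = 1.156, r_n = 22.55 kips; interior l_c = 1.562, r_n = 24.38 kips; R_n = 22.55 + 1·24.38 = 46.92 kips → 35.2 kips.
Block shear: A_gv = 0.9375, A_nv = 0.6562, A_nt = 0.1875 in²; R_n = min(0.6F_uA_nv, 0.6F_yA_gv) + U_bs·F_u·A_nt = 37.78 kips → 28.3 kips.
Block shear governs: 28.3 kips.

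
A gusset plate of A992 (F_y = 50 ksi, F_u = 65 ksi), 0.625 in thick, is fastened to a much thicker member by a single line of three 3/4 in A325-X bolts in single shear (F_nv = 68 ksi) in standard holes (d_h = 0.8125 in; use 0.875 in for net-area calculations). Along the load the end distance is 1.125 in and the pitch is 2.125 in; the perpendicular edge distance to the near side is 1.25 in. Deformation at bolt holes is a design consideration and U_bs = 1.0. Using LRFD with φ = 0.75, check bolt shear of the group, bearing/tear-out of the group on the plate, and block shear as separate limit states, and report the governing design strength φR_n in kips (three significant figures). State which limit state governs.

67.6 kips (bolt shear governs)

Bolt shear: A_b = π·0.75²/4 = 0.4418 in²; R_n = 68 × 0.4418 × 3 × 1 = 90.12 kips → 0.75 × 90.12 = 67.6 kips.
Bearing: edge l_c = 0.7188, r_n = 35.04 kips; interior l_c = 1.312, r_n = 63.98 kips; R_n = 35.04 + 2·63.98 = 163 kips → 122 kips.
Block shear: A_gv = 3.359, A_nv = 1.992, A_nt = 0.5078 in²; R_n = min(0.6F_uA_nv, 0.6F_yA_gv) + U_bs·F_u·A_nt = 110.7 kips → 83 kips.
Bolt shear governs: 67.6 kips.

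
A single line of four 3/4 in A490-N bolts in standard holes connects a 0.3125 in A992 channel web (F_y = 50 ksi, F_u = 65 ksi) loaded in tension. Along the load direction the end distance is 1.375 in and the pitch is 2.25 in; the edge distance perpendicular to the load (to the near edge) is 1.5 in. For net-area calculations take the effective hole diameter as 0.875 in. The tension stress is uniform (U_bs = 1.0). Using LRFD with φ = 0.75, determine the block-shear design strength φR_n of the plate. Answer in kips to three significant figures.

62.5 kips

Shear plane L_v = 1.375 + 3·2.25 = 8.125 in; A_gv = 8.125 × 0.3125 = 2.539 in².
A_nv = (8.125 − 3.5·0.875) × 0.3125 = 1.582 in².
A_nt = (1.5 − 0.5·0.875) × 0.3125 = 0.332 in².
0.6 F_u A_nv = 61.7 kips; 0.6 F_y A_gv = 76.17 kips → shear rupture governs the shear term.
R_n = 61.7 + 1.0 × 65 × 0.332 = 83.28 kips.
Design strength φR_n = 0.75 × 83.28 = 62.5 kips.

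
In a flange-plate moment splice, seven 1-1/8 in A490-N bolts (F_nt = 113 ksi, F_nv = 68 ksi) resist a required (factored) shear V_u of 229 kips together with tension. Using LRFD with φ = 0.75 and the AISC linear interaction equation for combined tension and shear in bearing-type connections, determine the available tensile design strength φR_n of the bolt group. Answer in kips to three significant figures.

386 kips

A_b = π·1.125²/4 = 0.994 in²; f_rv = 229 / (7 × 0.994) = 32.91 ksi.
F'_nt = 1.3 F_nt − (F_nt / φF_nv) f_rv = 1.3·113 − (113/(0.75·68))·32.91 = 73.98 ksi, capped at F_nt → F'_nt = 73.98 ksi.
R_n = F'_nt · A_b · n = 73.98 × 0.994 × 7 = 514.8 kips.
Design strength φR_n = 0.75 × 514.8 = 386 kips.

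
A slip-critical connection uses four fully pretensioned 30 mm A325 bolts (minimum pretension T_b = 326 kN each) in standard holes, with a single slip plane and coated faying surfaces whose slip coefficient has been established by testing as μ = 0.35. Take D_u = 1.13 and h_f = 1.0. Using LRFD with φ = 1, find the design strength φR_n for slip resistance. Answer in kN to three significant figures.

516 kN

R_n = μ · D_u · h_f · T_b · n_s · n_b = 0.35 × 1.13 × 1.0 × 326 × 1 × 4 = 515.7 kN.
Design strength φR_n = 1 × 515.7 = 516 kN.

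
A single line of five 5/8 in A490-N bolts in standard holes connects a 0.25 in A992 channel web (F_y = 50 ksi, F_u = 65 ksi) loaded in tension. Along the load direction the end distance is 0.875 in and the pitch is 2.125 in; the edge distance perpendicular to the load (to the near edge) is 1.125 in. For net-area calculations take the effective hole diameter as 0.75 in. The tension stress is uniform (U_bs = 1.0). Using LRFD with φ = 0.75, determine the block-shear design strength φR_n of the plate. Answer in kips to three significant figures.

Shear plane L_v = 0.875 + 4·2.125 = 9.375 in; A_gv = 9.375 × 0.25 = 2.344 in².
A_nv = (9.375 − 4.5·0.75) × 0.25 = 1.5 in².
A_nt = (1.125 − 0.5·0.75) × 0.25 = 0.1875 in².
0.6 F_u A_nv = 58.5 kips; 0.6 F_y A_gv = 70.31 kips → shear rupture governs the shear term.
R_n = 58.5 + 1.0 × 65 × 0.1875 = 70.69 kips.
Design strength φR_n = 0.75 × 70.69 = 53 kips.

53 kips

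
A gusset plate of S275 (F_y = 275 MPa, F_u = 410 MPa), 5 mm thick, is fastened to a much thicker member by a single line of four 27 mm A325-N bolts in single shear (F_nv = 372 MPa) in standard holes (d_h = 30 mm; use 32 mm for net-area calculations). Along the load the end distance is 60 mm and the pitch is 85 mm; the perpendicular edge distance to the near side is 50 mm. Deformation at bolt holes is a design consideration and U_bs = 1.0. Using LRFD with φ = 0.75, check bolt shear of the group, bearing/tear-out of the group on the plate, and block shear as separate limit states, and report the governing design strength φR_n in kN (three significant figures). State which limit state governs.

240 kN (block shear governs)

Bolt shear: A_b = π·27²/4 = 572.6 mm²; R_n = 372 × 572.6 × 4 × 1 / 1000 = 852 kN → 0.75 × 852 = 639 kN.
Bearing: edge l_c = 45, r_n = 110.7 kN; interior l_c = 55, r_n = 132.8 kN; R_n = 110.7 + 3·132.8 = 509.2 kN → 382 kN.
Block shear: A_gv = 1575, A_nv = 1015, A_nt = 170 mm²; R_n = min(0.6F_uA_nv, 0.6F_yA_gv) + U_bs·F_u·A_nt = 319.4 kN → 240 kN.
Block shear governs: 240 kN.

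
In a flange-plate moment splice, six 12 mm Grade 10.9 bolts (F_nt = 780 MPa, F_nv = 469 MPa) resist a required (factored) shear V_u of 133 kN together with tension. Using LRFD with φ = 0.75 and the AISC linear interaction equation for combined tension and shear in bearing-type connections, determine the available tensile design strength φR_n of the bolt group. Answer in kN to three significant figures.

295 kN

A_b = π·12²/4 = 113.1 mm²; f_rv = 133 × 1000 / (6 × 113.1) = 196 MPa.
F'_nt = 1.3 F_nt − (F_nt / φF_nv) f_rv = 1.3·780 − (780/(0.75·469))·196 = 579.4 MPa, capped at F_nt → F'_nt = 579.4 MPa.
R_n = F'_nt · A_b · n = 579.4 × 113.1 × 6 / 1000 = 393.2 kN.
Design strength φR_n = 0.75 × 393.2 = 295 kN.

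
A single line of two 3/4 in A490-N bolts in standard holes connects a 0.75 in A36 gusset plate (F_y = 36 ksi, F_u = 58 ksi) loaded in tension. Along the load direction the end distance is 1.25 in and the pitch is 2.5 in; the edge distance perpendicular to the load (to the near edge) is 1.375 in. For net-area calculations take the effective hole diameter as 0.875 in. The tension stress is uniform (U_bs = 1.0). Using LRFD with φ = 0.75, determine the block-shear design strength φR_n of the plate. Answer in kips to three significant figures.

76.1 kips

Shear plane L_v = 1.25 + 1·2.5 = 3.75 in; A_gv = 3.75 × 0.75 = 2.812 in².
A_nv = (3.75 − 1.5·0.875) × 0.75 = 1.828 in².
A_nt = (1.375 − 0.5·0.875) × 0.75 = 0.7031 in².
0.6 F_u A_nv = 63.62 kips; 0.6 F_y A_gv = 60.75 kips → shear yielding governs the shear term.
R_n = 60.75 + 1.0 × 58 × 0.7031 = 101.5 kips.
Design strength φR_n = 0.75 × 101.5 = 76.1 kips.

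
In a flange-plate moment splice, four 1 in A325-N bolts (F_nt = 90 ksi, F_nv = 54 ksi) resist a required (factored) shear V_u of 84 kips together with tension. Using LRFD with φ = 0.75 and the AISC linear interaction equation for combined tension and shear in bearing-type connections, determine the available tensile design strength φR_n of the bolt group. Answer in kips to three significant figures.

A_b = π·1²/4 = 0.7854 in²; f_rv = 84 / (4 × 0.7854) = 26.74 ksi.
F'_nt = 1.3 F_nt − (F_nt / φF_nv) f_rv = 1.3·90 − (90/(0.75·54))·26.74 = 57.58 ksi, capped at F_nt → F'_nt = 57.58 ksi.
R_n = F'_nt · A_b · n = 57.58 × 0.7854 × 4 = 180.9 kips.
Design strength φR_n = 0.75 × 180.9 = 136 kips.

136 kips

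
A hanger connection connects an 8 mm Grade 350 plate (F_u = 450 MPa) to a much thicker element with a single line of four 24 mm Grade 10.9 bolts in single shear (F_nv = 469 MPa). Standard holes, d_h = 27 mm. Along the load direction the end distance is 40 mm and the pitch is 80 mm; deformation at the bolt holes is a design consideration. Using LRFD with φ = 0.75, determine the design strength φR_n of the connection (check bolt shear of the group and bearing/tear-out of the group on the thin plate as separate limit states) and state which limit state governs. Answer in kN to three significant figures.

552 kN (bearing governs)

Bolt shear: A_b = π·24²/4 = 452.4 mm²; R_n = 469 × 452.4 × 4 × 1 / 1000 = 848.7 kN → 0.75 × 848.7 = 637 kN.
Bearing (1.2 l_c t F_u ≤ 2.4 d t F_u): upper limit = 2.4·24·8·450 / 1000 = 207.4 kN.
  Edge l_c = 40 − 27/2 = 26.5 → r_n = 114.5 kN; interior l_c = 80 − 27 = 53 → r_n = 207.4 kN.
  R_n,bearing = 1·114.5 + 3·207.4 = 736.6 kN → 0.75 × 736.6 = 552 kN.
Bearing governs: 552 kN.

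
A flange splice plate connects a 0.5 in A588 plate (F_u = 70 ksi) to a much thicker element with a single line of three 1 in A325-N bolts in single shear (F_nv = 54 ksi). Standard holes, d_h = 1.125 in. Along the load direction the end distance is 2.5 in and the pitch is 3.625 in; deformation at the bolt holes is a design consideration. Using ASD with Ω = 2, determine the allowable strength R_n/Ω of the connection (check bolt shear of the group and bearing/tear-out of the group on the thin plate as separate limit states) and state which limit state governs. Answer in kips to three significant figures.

63.6 kips (bolt shear governs)

Bolt shear: A_b = π·1²/4 = 0.7854 in²; R_n = 54 × 0.7854 × 3 × 1 = 127.2 kips → 127.2 / 2 = 63.6 kips.
Bearing (1.2 l_c t F_u ≤ 2.4 d t F_u): upper limit = 2.4·1·0.5·70 = 84 kips.
  Edge l_c = 2.5 − 1.125/2 = 1.938 → r_n = 81.37 kips; interior l_c = 3.625 − 1.125 = 2.5 → r_n = 84 kips.
  R_n,bearing = 1·81.37 + 2·84 = 249.4 kips → 249.4 / 2 = 125 kips.
Bolt shear governs: 63.6 kips.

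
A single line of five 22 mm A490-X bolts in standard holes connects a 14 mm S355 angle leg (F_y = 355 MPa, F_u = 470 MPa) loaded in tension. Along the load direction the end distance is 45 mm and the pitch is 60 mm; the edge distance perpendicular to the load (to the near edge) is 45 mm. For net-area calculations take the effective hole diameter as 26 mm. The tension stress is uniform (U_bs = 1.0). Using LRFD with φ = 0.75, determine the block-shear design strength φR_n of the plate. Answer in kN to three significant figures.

655 kN

Shear plane L_v = 45 + 4·60 = 285 mm; A_gv = 285 × 14 = 3990 mm².
A_nv = (285 − 4.5·26) × 14 = 2352 mm².
A_nt = (45 − 0.5·26) × 14 = 448 mm².
0.6 F_u A_nv = 663.3 kN; 0.6 F_y A_gv = 849.9 kN → shear rupture governs the shear term.
R_n = 663.3 + 1.0 × 470 × 448 / 1000 = 873.8 kN.
Design strength φR_n = 0.75 × 873.8 = 655 kN.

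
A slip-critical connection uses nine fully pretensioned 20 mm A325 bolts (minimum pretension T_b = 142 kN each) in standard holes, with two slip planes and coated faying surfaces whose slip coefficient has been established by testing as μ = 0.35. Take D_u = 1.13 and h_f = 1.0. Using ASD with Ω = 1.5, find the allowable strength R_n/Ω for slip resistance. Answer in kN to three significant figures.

R_n = μ · D_u · h_f · T_b · n_s · n_b = 0.35 × 1.13 × 1.0 × 142 × 2 × 9 = 1011 kN.
Allowable strength R_n/Ω = 1011 / 1.5 = 674 kN.

674 kN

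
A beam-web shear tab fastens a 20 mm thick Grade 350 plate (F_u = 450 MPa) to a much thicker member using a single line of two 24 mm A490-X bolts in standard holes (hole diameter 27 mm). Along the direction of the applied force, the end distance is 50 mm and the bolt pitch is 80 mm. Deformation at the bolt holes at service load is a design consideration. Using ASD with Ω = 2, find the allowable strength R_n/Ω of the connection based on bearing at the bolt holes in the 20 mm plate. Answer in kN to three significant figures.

Per bolt r_n = 1.2 l_c t F_u ≤ 2.4 d t F_u; upper limit = 2.4 × 24 × 20 × 450 / 1000 = 518.4 kN.
Edge bolt: l_c = 50 − 27/2 = 36.5 mm → 1.2 × 36.5 × 20 × 450 / 1000 = 394.2 → r_n = 394.2 kN.
Interior bolts: l_c = 80 − 27 = 53 mm → 1.2 × 53 × 20 × 450 / 1000 = 572.4 → r_n = 518.4 kN.
R_n = 1 × 394.2 + 1 × 518.4 = 912.6 kN.
Allowable strength R_n/Ω = 912.6 / 2 = 456 kN.

456 kN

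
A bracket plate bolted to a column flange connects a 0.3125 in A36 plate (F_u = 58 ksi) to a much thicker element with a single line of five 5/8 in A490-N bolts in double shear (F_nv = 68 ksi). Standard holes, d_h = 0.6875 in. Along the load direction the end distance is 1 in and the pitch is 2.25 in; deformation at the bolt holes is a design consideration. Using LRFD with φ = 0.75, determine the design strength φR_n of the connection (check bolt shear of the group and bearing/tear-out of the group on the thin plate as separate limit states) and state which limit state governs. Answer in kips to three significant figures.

Bolt shear: A_b = π·0.625²/4 = 0.3068 in²; R_n = 68 × 0.3068 × 5 × 2 = 208.6 kips → 0.75 × 208.6 = 156 kips.
Bearing (1.2 l_c t F_u ≤ 2.4 d t F_u): upper limit = 2.4·0.625·0.3125·58 = 27.19 kips.
  Edge l_c = 1 − 0.6875/2 = 0.6562 → r_n = 14.27 kips; interior l_c = 2.25 − 0.6875 = 1.562 → r_n = 27.19 kips.
  R_n,bearing = 1·14.27 + 4·27.19 = 123 kips → 0.75 × 123 = 92.3 kips.
Bearing governs: 92.3 kips.

92.3 kips (bearing governs)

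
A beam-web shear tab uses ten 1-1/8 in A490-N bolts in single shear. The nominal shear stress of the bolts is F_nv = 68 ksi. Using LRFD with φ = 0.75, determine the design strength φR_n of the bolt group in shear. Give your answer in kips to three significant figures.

507 kips

A_b = π × 1.125² / 4 = 0.994 in².
R_n = F_nv · A_b · n · n_s = 68 × 0.994 × 10 × 1 = 675.9 kips.
Design strength φR_n = 0.75 × 675.9 = 507 kips.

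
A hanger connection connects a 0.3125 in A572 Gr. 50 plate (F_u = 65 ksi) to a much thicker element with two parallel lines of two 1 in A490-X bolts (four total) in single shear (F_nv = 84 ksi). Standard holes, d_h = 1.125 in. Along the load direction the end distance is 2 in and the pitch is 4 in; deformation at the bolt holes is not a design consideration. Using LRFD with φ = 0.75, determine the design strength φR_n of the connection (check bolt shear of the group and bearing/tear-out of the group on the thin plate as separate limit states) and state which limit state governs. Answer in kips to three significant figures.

Bolt shear: A_b = π·1²/4 = 0.7854 in²; R_n = 84 × 0.7854 × 4 × 1 = 263.9 kips → 0.75 × 263.9 = 198 kips.
Bearing (1.5 l_c t F_u ≤ 3.0 d t F_u): upper limit = 3.0·1·0.3125·65 = 60.94 kips.
  Edge l_c = 2 − 1.125/2 = 1.438 → r_n = 43.8 kips; interior l_c = 4 − 1.125 = 2.875 → r_n = 60.94 kips.
  R_n,bearing = 2·43.8 + 2·60.94 = 209.5 kips → 0.75 × 209.5 = 157 kips.
Bearing governs: 157 kips.

157 kips (bearing governs)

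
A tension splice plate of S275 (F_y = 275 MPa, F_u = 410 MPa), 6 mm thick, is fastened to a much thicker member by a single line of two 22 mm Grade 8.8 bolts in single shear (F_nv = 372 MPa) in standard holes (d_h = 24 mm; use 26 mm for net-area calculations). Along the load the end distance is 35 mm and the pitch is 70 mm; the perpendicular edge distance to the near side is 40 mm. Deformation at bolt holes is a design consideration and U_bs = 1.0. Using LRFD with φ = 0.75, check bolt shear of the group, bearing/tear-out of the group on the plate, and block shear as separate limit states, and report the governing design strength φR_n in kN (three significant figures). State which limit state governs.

123 kN (block shear governs)

Bolt shear: A_b = π·22²/4 = 380.1 mm²; R_n = 372 × 380.1 × 2 × 1 / 1000 = 282.8 kN → 0.75 × 282.8 = 212 kN.
Bearing: edge l_c = 23, r_n = 67.9 kN; interior l_c = 46, r_n = 129.9 kN; R_n = 67.9 + 1·129.9 = 197.8 kN → 148 kN.
Block shear: A_gv = 630, A_nv = 396, A_nt = 162 mm²; R_n = min(0.6F_uA_nv, 0.6F_yA_gv) + U_bs·F_u·A_nt = 163.8 kN → 123 kN.
Block shear governs: 123 kN.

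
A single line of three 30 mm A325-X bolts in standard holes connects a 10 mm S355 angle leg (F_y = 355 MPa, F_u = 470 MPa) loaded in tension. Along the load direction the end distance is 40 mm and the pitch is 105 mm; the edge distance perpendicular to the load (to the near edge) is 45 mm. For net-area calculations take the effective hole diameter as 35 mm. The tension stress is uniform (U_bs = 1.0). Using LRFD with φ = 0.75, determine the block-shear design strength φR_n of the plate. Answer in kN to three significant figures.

441 kN

Shear plane L_v = 40 + 2·105 = 250 mm; A_gv = 250 × 10 = 2500 mm².
A_nv = (250 − 2.5·35) × 10 = 1625 mm².
A_nt = (45 − 0.5·35) × 10 = 275 mm².
0.6 F_u A_nv = 458.2 kN; 0.6 F_y A_gv = 532.5 kN → shear rupture governs the shear term.
R_n = 458.2 + 1.0 × 470 × 275 / 1000 = 587.5 kN.
Design strength φR_n = 0.75 × 587.5 = 441 kN.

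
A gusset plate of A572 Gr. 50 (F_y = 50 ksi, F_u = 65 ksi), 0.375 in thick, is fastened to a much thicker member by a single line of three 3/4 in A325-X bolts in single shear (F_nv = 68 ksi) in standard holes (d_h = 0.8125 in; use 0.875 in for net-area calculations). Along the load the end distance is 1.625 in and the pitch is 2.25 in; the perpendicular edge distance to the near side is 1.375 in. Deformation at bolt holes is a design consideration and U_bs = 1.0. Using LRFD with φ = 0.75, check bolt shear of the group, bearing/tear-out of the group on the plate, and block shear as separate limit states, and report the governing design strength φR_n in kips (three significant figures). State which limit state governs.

60.3 kips (block shear governs)

Bolt shear: A_b = π·0.75²/4 = 0.4418 in²; R_n = 68 × 0.4418 × 3 × 1 = 90.12 kips → 0.75 × 90.12 = 67.6 kips.
Bearing: edge l_c = 1.219, r_n = 35.65 kips; interior l_c = 1.438, r_n = 42.05 kips; R_n = 35.65 + 2·42.05 = 119.7 kips → 89.8 kips.
Block shear: A_gv = 2.297, A_nv = 1.477, A_nt = 0.3516 in²; R_n = min(0.6F_uA_nv, 0.6F_yA_gv) + U_bs·F_u·A_nt = 80.44 kips → 60.3 kips.
Block shear governs: 60.3 kips.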